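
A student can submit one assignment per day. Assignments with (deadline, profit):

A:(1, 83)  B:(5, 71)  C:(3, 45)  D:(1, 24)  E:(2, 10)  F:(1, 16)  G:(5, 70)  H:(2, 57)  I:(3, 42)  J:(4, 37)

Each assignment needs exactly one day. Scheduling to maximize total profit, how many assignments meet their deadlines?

5

Take jobs in profit order; each goes to the latest open slot no later than its deadline.
By profit: A(d1,83), B(d5,71), G(d5,70), H(d2,57), C(d3,45), I(d3,42), J(d4,37), D(d1,24), F(d1,16), E(d2,10)
A→slot 1; B→slot 5; G→slot 4; H→slot 2; C→slot 3; I skipped; J skipped; D skipped; F skipped; E skipped.
5 of 10 scheduled.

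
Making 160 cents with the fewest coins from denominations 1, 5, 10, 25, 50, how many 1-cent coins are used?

0

Greedy: take as many of the largest coin as possible, then repeat with the remainder.
160 − 3×50→10 − 1×10→0
Count of 1: 0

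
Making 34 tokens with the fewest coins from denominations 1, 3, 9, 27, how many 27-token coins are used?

34 = 1×27 + 2×3 + 1×1
Count of 27: 1

1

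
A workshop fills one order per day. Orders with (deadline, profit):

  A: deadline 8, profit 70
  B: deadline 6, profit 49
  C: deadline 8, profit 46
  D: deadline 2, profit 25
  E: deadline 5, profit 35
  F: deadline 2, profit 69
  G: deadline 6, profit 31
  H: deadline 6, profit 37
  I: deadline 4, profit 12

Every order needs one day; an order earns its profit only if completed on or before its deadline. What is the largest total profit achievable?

362

Take jobs in profit order; each goes to the latest open slot no later than its deadline.
Profit order: A=70 F=69 B=49 C=46 H=37 E=35 G=31 D=25 I=12
Assign: A→slot 8, F→slot 2, B→slot 6, C→slot 7, H→slot 5, E→slot 4, G→slot 3, D→slot 1, I skipped.
Slots: [1:D] [2:F] [3:G] [4:E] [5:H] [6:B] [7:C] [8:A]
Profit = 25 + 69 + 31 + 35 + 37 + 49 + 46 + 70 = 362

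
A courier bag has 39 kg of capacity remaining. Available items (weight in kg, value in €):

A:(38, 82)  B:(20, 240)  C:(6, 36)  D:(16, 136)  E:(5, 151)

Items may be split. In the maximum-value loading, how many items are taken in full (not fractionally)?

2

Sort by value per unit weight and fill in that order.
Order: E (151/5=30.20) > B (240/20=12.00) > D (136/16=8.50) > C (36/6=6.00) > A (82/38=2.16)
Fill: take E (5 @ 151) → take B (20 @ 240) → take 14/16 of D → 119.00; 39/39 used.
2 item(s) taken whole; one partial (take 14/16 of D).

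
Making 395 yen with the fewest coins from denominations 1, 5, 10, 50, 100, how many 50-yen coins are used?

395 = 3×100 + 1×50 + 4×10 + 1×5
Count of 50: 1

1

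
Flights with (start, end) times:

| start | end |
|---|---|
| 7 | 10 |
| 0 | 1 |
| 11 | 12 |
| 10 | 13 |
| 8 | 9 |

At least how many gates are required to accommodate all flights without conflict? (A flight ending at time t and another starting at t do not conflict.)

Events (time:±→running): 0:+→1 1:-→0 7:+→1 8:+→2 … peak 2.

2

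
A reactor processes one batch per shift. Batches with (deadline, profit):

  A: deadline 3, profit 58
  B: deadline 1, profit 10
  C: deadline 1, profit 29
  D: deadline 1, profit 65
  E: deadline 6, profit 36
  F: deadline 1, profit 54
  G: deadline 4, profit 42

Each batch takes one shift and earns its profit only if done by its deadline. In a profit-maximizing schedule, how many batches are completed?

Take jobs in profit order; each goes to the latest open slot no later than its deadline.
Profit order: D=65 A=58 F=54 G=42 E=36 C=29 B=10
Assign: D→slot 1, A→slot 3, F skipped, G→slot 4, E→slot 6, C skipped, B skipped.
Slots: [1:D] [3:A] [4:G] [6:E]
4 of 7 scheduled.

4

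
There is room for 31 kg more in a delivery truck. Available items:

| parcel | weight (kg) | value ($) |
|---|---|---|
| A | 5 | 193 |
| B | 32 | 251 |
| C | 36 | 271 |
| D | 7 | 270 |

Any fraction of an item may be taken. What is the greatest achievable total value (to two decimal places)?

Sort by value per unit weight and fill in that order.
Order: A (193/5=38.60) > D (270/7=38.57) > B (251/32=7.84) > C (271/36=7.53)
Fill: take A (5 @ 193) → take D (7 @ 270) → take 19/32 of B → 149.03; 31/31 used.
Total value = 612.03

612.03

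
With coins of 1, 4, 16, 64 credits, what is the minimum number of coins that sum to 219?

219 − 3×64→27 − 1×16→11 − 2×4→3 − 3×1→0
Total coins = 3 + 1 + 2 + 3 = 9

9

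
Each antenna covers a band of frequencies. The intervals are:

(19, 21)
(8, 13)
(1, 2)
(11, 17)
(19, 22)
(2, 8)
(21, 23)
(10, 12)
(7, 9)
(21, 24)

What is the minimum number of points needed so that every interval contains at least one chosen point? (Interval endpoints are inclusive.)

Sorted: [1,2] [2,8] [7,9] [10,12] [8,13] [11,17] [19,21] [19,22] [21,23] [21,24]
{[1,2],[2,8]} hit by 2; {[7,9]} hit by 9; {[10,12],[8,13],[11,17]} hit by 12; {[19,21],[19,22],[21,23],[21,24]} hit by 21.
Points: 2, 9, 12, 21 (4 total).

4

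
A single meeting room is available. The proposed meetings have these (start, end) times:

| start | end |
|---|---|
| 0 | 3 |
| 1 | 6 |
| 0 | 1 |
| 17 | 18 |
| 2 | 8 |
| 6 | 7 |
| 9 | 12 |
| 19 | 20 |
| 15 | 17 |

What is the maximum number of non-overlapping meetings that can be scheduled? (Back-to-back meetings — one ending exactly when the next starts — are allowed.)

By end time: (0,1), (0,3), (1,6), (6,7), (2,8), (9,12), (15,17), (17,18), (19,20).
Pick (0,1); next start ≥ 1 → (1,6); next start ≥ 6 → (6,7); next start ≥ 7 → (9,12); next start ≥ 12 → (15,17); next start ≥ 17 → (17,18); next start ≥ 18 → (19,20).
Selected 7 meetings.

7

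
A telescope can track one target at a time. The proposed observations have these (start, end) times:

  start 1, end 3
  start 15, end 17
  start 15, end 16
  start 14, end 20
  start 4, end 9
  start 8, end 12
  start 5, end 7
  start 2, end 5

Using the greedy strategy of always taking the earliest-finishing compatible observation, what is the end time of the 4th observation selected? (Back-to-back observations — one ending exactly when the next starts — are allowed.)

16

Sorted by end: (1,3)  (2,5)  (5,7)  (4,9)  (8,12)  (15,16)  (15,17)  (14,20)
take (1,3); take (5,7); take (8,12); take (15,16).
Selected: (1,3) (5,7) (8,12) (15,16)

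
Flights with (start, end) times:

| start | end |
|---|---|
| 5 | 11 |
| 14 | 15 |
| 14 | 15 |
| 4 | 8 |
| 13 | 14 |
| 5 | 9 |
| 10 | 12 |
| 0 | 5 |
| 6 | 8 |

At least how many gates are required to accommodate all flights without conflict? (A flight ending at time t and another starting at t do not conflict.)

Count concurrent intervals with a sweep; the peak is the room count.
Events (time:±→running): 0:+→1 4:+→2 5:-→1 5:+→2 5:+→3 6:+→4 … peak 4.

4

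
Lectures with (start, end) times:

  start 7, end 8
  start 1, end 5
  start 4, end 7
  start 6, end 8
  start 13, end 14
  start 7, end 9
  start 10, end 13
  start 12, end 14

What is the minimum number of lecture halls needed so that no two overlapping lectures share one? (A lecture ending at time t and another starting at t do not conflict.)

3

starts: [1, 4, 6, 7, 7, 10, 12, 13]
ends:   [5, 7, 8, 8, 9, 13, 14, 14]
s1→1 s4→2 e5→1 s6→2 e7→1 s7→2 s7→3  — peak 3.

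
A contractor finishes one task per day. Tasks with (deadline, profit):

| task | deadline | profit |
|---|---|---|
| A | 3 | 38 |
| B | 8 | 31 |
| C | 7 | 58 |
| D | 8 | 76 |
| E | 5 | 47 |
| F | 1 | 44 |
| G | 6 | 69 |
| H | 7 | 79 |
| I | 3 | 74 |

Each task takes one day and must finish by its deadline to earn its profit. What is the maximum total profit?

485

By profit: H(d7,79), D(d8,76), I(d3,74), G(d6,69), C(d7,58), E(d5,47), F(d1,44), A(d3,38), B(d8,31)
H→slot 7; D→slot 8; I→slot 3; G→slot 6; C→slot 5; E→slot 4; F→slot 1; A→slot 2; B skipped.
Profit = 44 + 38 + 74 + 47 + 58 + 69 + 79 + 76 = 485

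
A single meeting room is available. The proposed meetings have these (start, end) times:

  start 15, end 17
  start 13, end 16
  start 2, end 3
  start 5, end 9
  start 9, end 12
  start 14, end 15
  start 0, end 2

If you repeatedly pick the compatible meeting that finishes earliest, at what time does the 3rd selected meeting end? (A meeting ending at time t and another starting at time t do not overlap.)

By end time: (0,2), (2,3), (5,9), (9,12), (14,15), (13,16), (15,17).
Pick (0,2); next start ≥ 2 → (2,3); next start ≥ 3 → (5,9); next start ≥ 9 → (9,12); next start ≥ 12 → (14,15); next start ≥ 15 → (15,17).
Selected: (0,2) (2,3) (5,9) (9,12) (14,15) (15,17)

9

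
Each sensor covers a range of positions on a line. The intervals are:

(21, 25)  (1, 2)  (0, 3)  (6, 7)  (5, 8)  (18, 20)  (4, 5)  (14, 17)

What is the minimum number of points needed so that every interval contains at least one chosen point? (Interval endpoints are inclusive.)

6

Process intervals by earliest right end; each time one isn't hit yet, stab at its right endpoint.
Sorted: [1,2] [0,3] [4,5] [6,7] [5,8] [14,17] [18,20] [21,25]
{[1,2],[0,3]} hit by 2; {[4,5]} hit by 5; {[6,7],[5,8]} hit by 7; {[14,17]} hit by 17; {[18,20]} hit by 20; {[21,25]} hit by 25.
Points: 2, 5, 7, 17, 20, 25 (6 total).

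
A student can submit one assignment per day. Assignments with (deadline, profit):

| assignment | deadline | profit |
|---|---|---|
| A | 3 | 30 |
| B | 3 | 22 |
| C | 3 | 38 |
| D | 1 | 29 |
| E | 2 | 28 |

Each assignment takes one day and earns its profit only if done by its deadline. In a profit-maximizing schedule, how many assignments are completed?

By profit: C(d3,38), A(d3,30), D(d1,29), E(d2,28), B(d3,22)
C→slot 3; A→slot 2; D→slot 1; E skipped; B skipped.
3 of 5 scheduled.

3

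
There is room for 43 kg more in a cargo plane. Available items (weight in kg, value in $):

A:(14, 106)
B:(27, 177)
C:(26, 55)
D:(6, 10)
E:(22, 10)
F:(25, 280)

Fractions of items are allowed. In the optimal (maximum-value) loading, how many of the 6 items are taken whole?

2

Ratios (sorted): F 11.20, A 7.57, B 6.56, C 2.12, D 1.67, E 0.45
take F (25 @ 280); take A (14 @ 106); take 4/27 of B → 26.22. Capacity used 43/43.
2 item(s) taken whole; one partial (take 4/27 of B).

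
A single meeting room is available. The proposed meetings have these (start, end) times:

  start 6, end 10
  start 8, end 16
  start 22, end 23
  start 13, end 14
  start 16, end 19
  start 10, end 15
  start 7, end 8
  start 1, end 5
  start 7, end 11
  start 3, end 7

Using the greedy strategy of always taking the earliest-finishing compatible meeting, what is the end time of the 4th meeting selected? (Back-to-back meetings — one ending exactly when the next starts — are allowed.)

By end time: (1,5), (3,7), (7,8), (6,10), (7,11), (13,14), (10,15), (8,16), (16,19), (22,23).
Pick (1,5); next start ≥ 5 → (7,8); next start ≥ 8 → (13,14); next start ≥ 14 → (16,19); next start ≥ 19 → (22,23).
Selected: (1,5) (7,8) (13,14) (16,19) (22,23)

19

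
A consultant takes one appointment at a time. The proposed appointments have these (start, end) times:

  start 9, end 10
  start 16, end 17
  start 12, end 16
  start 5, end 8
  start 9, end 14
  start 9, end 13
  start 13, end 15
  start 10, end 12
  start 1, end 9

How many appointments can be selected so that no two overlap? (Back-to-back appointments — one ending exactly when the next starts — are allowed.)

Sorted by end: (5,8)  (1,9)  (9,10)  (10,12)  (9,13)  (9,14)  (13,15)  (12,16)  (16,17)
take (5,8); take (9,10); take (10,12); skip (9,14); take (13,15); take (16,17).
Selected 5 appointments.

5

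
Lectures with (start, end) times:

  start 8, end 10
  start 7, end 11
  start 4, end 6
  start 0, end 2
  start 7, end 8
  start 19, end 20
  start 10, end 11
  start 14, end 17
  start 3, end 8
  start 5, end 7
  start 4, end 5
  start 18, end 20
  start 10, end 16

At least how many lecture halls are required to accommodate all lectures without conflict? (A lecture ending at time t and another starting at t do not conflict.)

Count concurrent intervals with a sweep; the peak is the room count.
starts: [0, 3, 4, 4, 5, 7, 7, 8, 10, 10, 14, 18, 19]
ends:   [2, 5, 6, 7, 8, 8, 10, 11, 11, 16, 17, 20, 20]
s0→1 e2→0 s3→1 s4→2 s4→3  — peak 3.

3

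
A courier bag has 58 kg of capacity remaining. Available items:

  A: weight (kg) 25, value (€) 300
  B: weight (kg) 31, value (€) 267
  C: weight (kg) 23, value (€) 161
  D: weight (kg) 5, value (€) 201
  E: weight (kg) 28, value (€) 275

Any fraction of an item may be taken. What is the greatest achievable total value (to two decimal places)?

776.00

Ratios (sorted): D 40.20, A 12.00, E 9.82, B 8.61, C 7.00
take D (5 @ 201); take A (25 @ 300); take E (28 @ 275). Capacity used 58/58.
Total value = 776.00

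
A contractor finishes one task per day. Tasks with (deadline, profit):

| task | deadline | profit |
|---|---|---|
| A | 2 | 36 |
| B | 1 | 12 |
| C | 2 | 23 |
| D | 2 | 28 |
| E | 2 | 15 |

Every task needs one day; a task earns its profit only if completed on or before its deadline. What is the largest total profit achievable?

Take jobs in profit order; each goes to the latest open slot no later than its deadline.
By profit: A(d2,36), D(d2,28), C(d2,23), E(d2,15), B(d1,12)
A→slot 2; D→slot 1; C skipped; E skipped; B skipped.
Profit = 28 + 36 = 64

64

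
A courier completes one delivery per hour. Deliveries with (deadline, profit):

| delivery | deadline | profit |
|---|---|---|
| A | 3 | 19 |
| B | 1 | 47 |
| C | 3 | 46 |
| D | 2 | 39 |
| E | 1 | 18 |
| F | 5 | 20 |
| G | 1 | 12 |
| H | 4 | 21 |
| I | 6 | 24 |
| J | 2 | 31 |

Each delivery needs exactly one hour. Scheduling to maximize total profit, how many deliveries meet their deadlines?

By profit: B(d1,47), C(d3,46), D(d2,39), J(d2,31), I(d6,24), H(d4,21), F(d5,20), A(d3,19), E(d1,18), G(d1,12)
B→slot 1; C→slot 3; D→slot 2; J skipped; I→slot 6; H→slot 4; F→slot 5; A skipped; E skipped; G skipped.
6 of 10 scheduled.

6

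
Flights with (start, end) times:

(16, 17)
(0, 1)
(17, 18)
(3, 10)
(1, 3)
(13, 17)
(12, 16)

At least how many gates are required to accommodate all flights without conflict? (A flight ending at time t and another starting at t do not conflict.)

2

The answer is the maximum number of intervals overlapping at any instant.
starts: [0, 1, 3, 12, 13, 16, 17]
ends:   [1, 3, 10, 16, 17, 17, 18]
s0→1 e1→0 s1→1 e3→0 s3→1 e10→0 s12→1 s13→2  — peak 2.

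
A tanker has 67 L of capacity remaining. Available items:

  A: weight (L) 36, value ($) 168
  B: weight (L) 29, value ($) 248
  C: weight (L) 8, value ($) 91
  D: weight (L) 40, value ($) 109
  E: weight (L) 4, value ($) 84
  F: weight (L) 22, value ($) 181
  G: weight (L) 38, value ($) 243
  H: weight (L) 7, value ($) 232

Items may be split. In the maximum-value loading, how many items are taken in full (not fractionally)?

4

Order: H (232/7=33.14) > E (84/4=21.00) > C (91/8=11.38) > B (248/29=8.55) > F (181/22=8.23) > G (243/38=6.39) > A (168/36=4.67) > D (109/40=2.73)
Fill: take H (7 @ 232) → take E (4 @ 84) → take C (8 @ 91) → take B (29 @ 248) → take 19/22 of F → 156.32; 67/67 used.
4 item(s) taken whole; one partial (take 19/22 of F).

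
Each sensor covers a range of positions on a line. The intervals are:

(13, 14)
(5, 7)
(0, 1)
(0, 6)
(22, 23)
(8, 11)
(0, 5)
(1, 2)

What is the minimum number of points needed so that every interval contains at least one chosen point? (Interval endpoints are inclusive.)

Sort by right endpoint; whenever an interval is uncovered, place a point at its right end.
By right end: [0,1]  [1,2]  [0,5]  [0,6]  [5,7]  [8,11]  [13,14]  [22,23]
[0,1] uncovered → point at 1; [5,7] uncovered → point at 7; [8,11] uncovered → point at 11; [13,14] uncovered → point at 14; [22,23] uncovered → point at 23.
Points: 1, 7, 11, 14, 23 (5 total).

5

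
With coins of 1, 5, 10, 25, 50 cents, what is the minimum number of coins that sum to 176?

Use the largest denomination that fits, subtract, and repeat.
176 − 3×50→26 − 1×25→1 − 1×1→0
Total coins = 3 + 1 + 1 = 5

5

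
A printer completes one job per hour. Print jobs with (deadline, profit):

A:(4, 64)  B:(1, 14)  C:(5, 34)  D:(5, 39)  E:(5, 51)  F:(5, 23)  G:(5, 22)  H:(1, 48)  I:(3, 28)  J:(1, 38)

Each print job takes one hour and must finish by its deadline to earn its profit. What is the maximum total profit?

236

Profit order: A=64 E=51 H=48 D=39 J=38 C=34 I=28 F=23 G=22 B=14
Assign: A→slot 4, E→slot 5, H→slot 1, D→slot 3, J skipped, C→slot 2, I skipped, F skipped, G skipped, B skipped.
Slots: [1:H] [2:C] [3:D] [4:A] [5:E]
Profit = 48 + 34 + 39 + 64 + 51 = 236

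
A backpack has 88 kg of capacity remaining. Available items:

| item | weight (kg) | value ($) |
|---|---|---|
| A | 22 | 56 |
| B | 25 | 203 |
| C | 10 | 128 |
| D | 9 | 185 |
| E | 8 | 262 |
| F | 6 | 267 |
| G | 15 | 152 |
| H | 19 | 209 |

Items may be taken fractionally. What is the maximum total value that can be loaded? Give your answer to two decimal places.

Ratios (sorted): F 44.50, E 32.75, D 20.56, C 12.80, H 11.00, G 10.13, B 8.12, A 2.55
take F (6 @ 267); take E (8 @ 262); take D (9 @ 185); take C (10 @ 128); take H (19 @ 209); take G (15 @ 152); take 21/25 of B → 170.52. Capacity used 88/88.
Total value = 1373.52

1373.52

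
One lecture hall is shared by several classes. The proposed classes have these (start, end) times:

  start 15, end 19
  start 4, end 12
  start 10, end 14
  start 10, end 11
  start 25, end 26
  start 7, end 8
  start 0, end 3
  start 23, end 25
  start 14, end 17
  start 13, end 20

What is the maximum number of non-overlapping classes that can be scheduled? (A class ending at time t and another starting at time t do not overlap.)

6

Sort by end time and greedily take each interval whose start is ≥ the last chosen end.
Sorted by end: (0,3)  (7,8)  (10,11)  (4,12)  (10,14)  (14,17)  (15,19)  (13,20)  (23,25)  (25,26)
take (0,3); take (7,8); take (10,11); take (14,17); skip (15,19); skip (13,20); take (23,25); take (25,26).
Selected 6 classes.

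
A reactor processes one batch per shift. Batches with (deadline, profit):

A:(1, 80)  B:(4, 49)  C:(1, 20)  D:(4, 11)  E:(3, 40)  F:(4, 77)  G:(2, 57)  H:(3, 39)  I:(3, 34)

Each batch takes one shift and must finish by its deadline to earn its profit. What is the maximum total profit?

Sort by profit descending; place each in the latest free slot ≤ its deadline.
By profit: A(d1,80), F(d4,77), G(d2,57), B(d4,49), E(d3,40), H(d3,39), I(d3,34), C(d1,20), D(d4,11)
A→slot 1; F→slot 4; G→slot 2; B→slot 3; E skipped; H skipped; I skipped; C skipped; D skipped.
Profit = 80 + 57 + 49 + 77 = 263

263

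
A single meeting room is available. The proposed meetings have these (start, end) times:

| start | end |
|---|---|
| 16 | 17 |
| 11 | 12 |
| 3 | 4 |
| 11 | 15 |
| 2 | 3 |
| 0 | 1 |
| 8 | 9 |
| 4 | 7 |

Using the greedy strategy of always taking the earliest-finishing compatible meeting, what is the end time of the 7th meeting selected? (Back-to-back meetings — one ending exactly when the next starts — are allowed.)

Order by finish time; keep every interval that doesn't clash with the previous kept one.
By end time: (0,1), (2,3), (3,4), (4,7), (8,9), (11,12), (11,15), (16,17).
Pick (0,1); next start ≥ 1 → (2,3); next start ≥ 3 → (3,4); next start ≥ 4 → (4,7); next start ≥ 7 → (8,9); next start ≥ 9 → (11,12); next start ≥ 12 → (16,17).
Selected: (0,1) (2,3) (3,4) (4,7) (8,9) (11,12) (16,17)

17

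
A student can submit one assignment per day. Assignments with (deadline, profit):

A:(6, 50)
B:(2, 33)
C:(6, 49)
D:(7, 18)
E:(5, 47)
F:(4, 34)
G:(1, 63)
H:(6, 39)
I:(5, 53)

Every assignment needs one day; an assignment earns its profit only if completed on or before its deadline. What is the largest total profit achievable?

319

By profit: G(d1,63), I(d5,53), A(d6,50), C(d6,49), E(d5,47), H(d6,39), F(d4,34), B(d2,33), D(d7,18)
G→slot 1; I→slot 5; A→slot 6; C→slot 4; E→slot 3; H→slot 2; F skipped; B skipped; D→slot 7.
Profit = 63 + 39 + 47 + 49 + 53 + 50 + 18 = 319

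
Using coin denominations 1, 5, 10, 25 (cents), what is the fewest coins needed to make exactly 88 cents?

7

Greedy: take as many of the largest coin as possible, then repeat with the remainder.
88 = 3×25 + 1×10 + 3×1
Total coins = 3 + 1 + 3 = 7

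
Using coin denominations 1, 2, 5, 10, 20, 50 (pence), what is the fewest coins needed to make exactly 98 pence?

98 − 1×50→48 − 2×20→8 − 1×5→3 − 1×2→1 − 1×1→0
Total coins = 1 + 2 + 1 + 1 + 1 = 6

6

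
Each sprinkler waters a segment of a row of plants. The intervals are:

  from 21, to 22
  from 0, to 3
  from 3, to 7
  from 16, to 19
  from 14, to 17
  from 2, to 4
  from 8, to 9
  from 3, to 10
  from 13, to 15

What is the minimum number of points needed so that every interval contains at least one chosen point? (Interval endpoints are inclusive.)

5

Sorted: [0,3] [2,4] [3,7] [8,9] [3,10] [13,15] [14,17] [16,19] [21,22]
{[0,3],[2,4],[3,7]} hit by 3; {[8,9],[3,10]} hit by 9; {[13,15],[14,17]} hit by 15; {[16,19]} hit by 19; {[21,22]} hit by 22.
Points: 3, 9, 15, 19, 22 (5 total).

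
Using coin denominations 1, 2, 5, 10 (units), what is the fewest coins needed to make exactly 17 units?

17 − 1×10→7 − 1×5→2 − 1×2→0
Total coins = 1 + 1 + 1 = 3

3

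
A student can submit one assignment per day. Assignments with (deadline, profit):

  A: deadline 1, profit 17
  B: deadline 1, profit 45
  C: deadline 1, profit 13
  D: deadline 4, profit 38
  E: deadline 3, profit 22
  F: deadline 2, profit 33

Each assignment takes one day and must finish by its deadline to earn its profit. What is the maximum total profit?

Take jobs in profit order; each goes to the latest open slot no later than its deadline.
By profit: B(d1,45), D(d4,38), F(d2,33), E(d3,22), A(d1,17), C(d1,13)
B→slot 1; D→slot 4; F→slot 2; E→slot 3; A skipped; C skipped.
Profit = 45 + 33 + 22 + 38 = 138

138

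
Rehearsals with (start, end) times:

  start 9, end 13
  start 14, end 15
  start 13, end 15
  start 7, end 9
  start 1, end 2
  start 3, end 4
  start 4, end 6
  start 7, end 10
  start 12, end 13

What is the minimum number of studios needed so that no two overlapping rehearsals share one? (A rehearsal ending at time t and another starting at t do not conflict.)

2

The answer is the maximum number of intervals overlapping at any instant.
Events (time:±→running): 1:+→1 2:-→0 3:+→1 4:-→0 4:+→1 6:-→0 7:+→1 7:+→2 … peak 2.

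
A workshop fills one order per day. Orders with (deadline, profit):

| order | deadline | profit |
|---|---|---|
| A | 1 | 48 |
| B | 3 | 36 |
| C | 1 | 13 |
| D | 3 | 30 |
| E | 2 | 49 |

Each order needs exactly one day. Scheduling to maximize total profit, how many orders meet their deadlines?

Take jobs in profit order; each goes to the latest open slot no later than its deadline.
By profit: E(d2,49), A(d1,48), B(d3,36), D(d3,30), C(d1,13)
E→slot 2; A→slot 1; B→slot 3; D skipped; C skipped.
3 of 5 scheduled.

3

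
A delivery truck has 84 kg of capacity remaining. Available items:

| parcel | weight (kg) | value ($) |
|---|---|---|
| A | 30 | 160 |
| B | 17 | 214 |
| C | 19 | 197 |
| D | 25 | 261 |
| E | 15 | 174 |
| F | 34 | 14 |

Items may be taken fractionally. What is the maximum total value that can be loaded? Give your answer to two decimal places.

Order: B (214/17=12.59) > E (174/15=11.60) > D (261/25=10.44) > C (197/19=10.37) > A (160/30=5.33) > F (14/34=0.41)
Fill: take B (17 @ 214) → take E (15 @ 174) → take D (25 @ 261) → take C (19 @ 197) → take 8/30 of A → 42.67; 84/84 used.
Total value = 888.67

888.67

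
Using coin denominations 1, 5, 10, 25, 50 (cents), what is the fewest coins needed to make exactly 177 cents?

6

Use the largest denomination that fits, subtract, and repeat.
177 = 3×50 + 1×25 + 2×1
Total coins = 3 + 1 + 2 = 6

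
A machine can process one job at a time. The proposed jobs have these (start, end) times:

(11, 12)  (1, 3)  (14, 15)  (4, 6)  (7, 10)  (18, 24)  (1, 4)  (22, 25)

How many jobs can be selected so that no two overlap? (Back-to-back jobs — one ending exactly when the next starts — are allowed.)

6

Sorted by end: (1,3)  (1,4)  (4,6)  (7,10)  (11,12)  (14,15)  (18,24)  (22,25)
take (1,3); take (4,6); take (7,10); take (11,12); take (14,15); take (18,24).
Selected 6 jobs.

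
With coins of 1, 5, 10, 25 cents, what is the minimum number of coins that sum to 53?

Greedy: take as many of the largest coin as possible, then repeat with the remainder.
53 = 2×25 + 3×1
Total coins = 2 + 3 = 5

5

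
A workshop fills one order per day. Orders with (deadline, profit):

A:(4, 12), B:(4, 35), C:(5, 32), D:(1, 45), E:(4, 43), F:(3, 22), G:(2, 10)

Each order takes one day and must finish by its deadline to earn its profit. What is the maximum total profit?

177

Take jobs in profit order; each goes to the latest open slot no later than its deadline.
By profit: D(d1,45), E(d4,43), B(d4,35), C(d5,32), F(d3,22), A(d4,12), G(d2,10)
D→slot 1; E→slot 4; B→slot 3; C→slot 5; F→slot 2; A skipped; G skipped.
Profit = 45 + 22 + 35 + 43 + 32 = 177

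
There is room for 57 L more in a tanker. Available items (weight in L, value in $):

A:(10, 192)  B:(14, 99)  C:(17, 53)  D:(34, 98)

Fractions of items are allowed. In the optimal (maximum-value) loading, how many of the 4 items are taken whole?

Greedy by value/weight ratio, highest first.
Order: A (192/10=19.20) > B (99/14=7.07) > C (53/17=3.12) > D (98/34=2.88)
Fill: take A (10 @ 192) → take B (14 @ 99) → take C (17 @ 53) → take 16/34 of D → 46.12; 57/57 used.
3 item(s) taken whole; one partial (take 16/34 of D).

3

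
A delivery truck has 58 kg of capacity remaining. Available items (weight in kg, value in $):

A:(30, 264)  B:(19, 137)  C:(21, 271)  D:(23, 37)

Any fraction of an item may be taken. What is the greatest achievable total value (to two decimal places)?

585.47

Sort by value per unit weight and fill in that order.
Order: C (271/21=12.90) > A (264/30=8.80) > B (137/19=7.21) > D (37/23=1.61)
Fill: take C (21 @ 271) → take A (30 @ 264) → take 7/19 of B → 50.47; 58/58 used.
Total value = 585.47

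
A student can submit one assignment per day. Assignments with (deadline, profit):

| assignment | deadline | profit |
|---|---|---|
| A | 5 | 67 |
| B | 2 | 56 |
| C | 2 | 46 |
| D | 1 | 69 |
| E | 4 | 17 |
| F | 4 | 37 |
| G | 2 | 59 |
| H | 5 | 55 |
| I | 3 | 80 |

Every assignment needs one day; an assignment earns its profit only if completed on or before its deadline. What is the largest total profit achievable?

By profit: I(d3,80), D(d1,69), A(d5,67), G(d2,59), B(d2,56), H(d5,55), C(d2,46), F(d4,37), E(d4,17)
I→slot 3; D→slot 1; A→slot 5; G→slot 2; B skipped; H→slot 4; C skipped; F skipped; E skipped.
Profit = 69 + 59 + 80 + 55 + 67 = 330

330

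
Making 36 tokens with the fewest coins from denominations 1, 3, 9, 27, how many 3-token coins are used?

Use the largest denomination that fits, subtract, and repeat.
36 − 1×27→9 − 1×9→0
Count of 3: 0

0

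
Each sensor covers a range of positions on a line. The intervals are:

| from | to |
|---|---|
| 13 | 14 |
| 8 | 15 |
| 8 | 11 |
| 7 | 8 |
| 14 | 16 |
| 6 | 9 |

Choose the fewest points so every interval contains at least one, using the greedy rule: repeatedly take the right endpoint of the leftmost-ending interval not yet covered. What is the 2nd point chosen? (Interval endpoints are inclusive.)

Process intervals by earliest right end; each time one isn't hit yet, stab at its right endpoint.
By right end: [7,8]  [6,9]  [8,11]  [13,14]  [8,15]  [14,16]
[7,8] uncovered → point at 8; [13,14] uncovered → point at 14.
Points: 8, 14 (2 total).

14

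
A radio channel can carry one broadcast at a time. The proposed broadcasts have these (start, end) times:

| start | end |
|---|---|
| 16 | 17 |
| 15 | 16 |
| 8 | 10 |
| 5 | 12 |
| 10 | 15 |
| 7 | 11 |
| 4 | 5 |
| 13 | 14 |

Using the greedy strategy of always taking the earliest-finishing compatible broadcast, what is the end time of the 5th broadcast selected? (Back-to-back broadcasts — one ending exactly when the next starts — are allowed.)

By end time: (4,5), (8,10), (7,11), (5,12), (13,14), (10,15), (15,16), (16,17).
Pick (4,5); next start ≥ 5 → (8,10); next start ≥ 10 → (13,14); next start ≥ 14 → (15,16); next start ≥ 16 → (16,17).
Selected: (4,5) (8,10) (13,14) (15,16) (16,17)

17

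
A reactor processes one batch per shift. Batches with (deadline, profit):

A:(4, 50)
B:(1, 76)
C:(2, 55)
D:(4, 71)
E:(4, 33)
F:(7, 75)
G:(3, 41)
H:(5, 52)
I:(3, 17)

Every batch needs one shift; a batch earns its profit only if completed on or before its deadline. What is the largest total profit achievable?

Sort by profit descending; place each in the latest free slot ≤ its deadline.
Profit order: B=76 F=75 D=71 C=55 H=52 A=50 G=41 E=33 I=17
Assign: B→slot 1, F→slot 7, D→slot 4, C→slot 2, H→slot 5, A→slot 3, G skipped, E skipped, I skipped.
Slots: [1:B] [2:C] [3:A] [4:D] [5:H] [7:F]
Profit = 76 + 55 + 50 + 71 + 52 + 75 = 379

379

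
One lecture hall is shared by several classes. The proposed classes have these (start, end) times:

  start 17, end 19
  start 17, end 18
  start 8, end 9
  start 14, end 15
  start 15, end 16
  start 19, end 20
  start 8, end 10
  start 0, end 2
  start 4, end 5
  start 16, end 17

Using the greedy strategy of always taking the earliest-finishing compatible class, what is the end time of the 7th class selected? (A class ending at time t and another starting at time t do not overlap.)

Greedy by earliest finish: after sorting by end time, pick each interval compatible with the last pick.
By end time: (0,2), (4,5), (8,9), (8,10), (14,15), (15,16), (16,17), (17,18), (17,19), (19,20).
Pick (0,2); next start ≥ 2 → (4,5); next start ≥ 5 → (8,9); next start ≥ 9 → (14,15); next start ≥ 15 → (15,16); next start ≥ 16 → (16,17); next start ≥ 17 → (17,18); next start ≥ 18 → (19,20).
Selected: (0,2) (4,5) (8,9) (14,15) (15,16) (16,17) (17,18) (19,20)

18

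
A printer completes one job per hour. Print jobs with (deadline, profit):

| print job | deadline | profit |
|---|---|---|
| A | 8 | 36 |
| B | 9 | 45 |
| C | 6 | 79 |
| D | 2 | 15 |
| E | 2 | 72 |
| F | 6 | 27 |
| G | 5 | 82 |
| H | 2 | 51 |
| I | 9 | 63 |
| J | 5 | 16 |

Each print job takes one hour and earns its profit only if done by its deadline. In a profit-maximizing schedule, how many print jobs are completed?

9

Take jobs in profit order; each goes to the latest open slot no later than its deadline.
Profit order: G=82 C=79 E=72 I=63 H=51 B=45 A=36 F=27 J=16 D=15
Assign: G→slot 5, C→slot 6, E→slot 2, I→slot 9, H→slot 1, B→slot 8, A→slot 7, F→slot 4, J→slot 3, D skipped.
Slots: [1:H] [2:E] [3:J] [4:F] [5:G] [6:C] [7:A] [8:B] [9:I]
9 of 10 scheduled.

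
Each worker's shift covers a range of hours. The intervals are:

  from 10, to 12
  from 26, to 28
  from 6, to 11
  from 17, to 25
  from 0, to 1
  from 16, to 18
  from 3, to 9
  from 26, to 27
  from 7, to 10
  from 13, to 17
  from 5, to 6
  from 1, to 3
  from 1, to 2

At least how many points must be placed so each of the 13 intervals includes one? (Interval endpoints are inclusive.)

5

Sort by right endpoint; whenever an interval is uncovered, place a point at its right end.
Sorted: [0,1] [1,2] [1,3] [5,6] [3,9] [7,10] [6,11] [10,12] [13,17] [16,18] [17,25] [26,27] [26,28]
{[0,1],[1,2],[1,3]} hit by 1; {[5,6],[3,9]} hit by 6; {[7,10],[6,11],[10,12]} hit by 10; {[13,17],[16,18],[17,25]} hit by 17; {[26,27],[26,28]} hit by 27.
Points: 1, 6, 10, 17, 27 (5 total).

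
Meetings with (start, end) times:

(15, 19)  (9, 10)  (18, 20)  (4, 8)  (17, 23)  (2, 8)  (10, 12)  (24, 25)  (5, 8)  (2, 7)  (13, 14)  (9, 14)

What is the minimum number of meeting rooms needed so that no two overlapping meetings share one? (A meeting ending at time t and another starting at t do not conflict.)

4

Count concurrent intervals with a sweep; the peak is the room count.
Events (time:±→running): 2:+→1 2:+→2 4:+→3 5:+→4 … peak 4.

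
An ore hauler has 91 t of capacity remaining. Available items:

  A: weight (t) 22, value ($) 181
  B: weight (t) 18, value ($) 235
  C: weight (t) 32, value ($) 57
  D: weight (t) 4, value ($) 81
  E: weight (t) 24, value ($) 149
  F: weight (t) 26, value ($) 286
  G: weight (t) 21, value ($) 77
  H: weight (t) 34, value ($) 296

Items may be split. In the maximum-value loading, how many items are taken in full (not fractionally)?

4

Greedy by value/weight ratio, highest first.
Ratios (sorted): D 20.25, B 13.06, F 11.00, H 8.71, A 8.23, E 6.21, G 3.67, C 1.78
take D (4 @ 81); take B (18 @ 235); take F (26 @ 286); take H (34 @ 296); take 9/22 of A → 74.05. Capacity used 91/91.
4 item(s) taken whole; one partial (take 9/22 of A).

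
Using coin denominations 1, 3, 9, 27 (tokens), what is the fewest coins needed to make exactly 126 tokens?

126 = 4×27 + 2×9
Total coins = 4 + 2 = 6

6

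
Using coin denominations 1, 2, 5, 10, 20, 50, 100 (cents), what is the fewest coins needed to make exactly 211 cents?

Greedy: take as many of the largest coin as possible, then repeat with the remainder.
211 = 2×100 + 1×10 + 1×1
Total coins = 2 + 1 + 1 = 4

4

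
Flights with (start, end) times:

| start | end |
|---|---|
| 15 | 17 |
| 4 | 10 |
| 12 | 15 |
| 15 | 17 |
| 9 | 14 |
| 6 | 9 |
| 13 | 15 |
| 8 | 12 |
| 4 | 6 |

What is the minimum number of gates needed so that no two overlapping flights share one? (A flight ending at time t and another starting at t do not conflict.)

3

Events (time:±→running): 4:+→1 4:+→2 6:-→1 6:+→2 8:+→3 … peak 3.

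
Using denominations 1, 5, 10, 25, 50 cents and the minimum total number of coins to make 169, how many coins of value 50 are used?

3

Greedy: take as many of the largest coin as possible, then repeat with the remainder.
169 = 3×50 + 1×10 + 1×5 + 4×1
Count of 50: 3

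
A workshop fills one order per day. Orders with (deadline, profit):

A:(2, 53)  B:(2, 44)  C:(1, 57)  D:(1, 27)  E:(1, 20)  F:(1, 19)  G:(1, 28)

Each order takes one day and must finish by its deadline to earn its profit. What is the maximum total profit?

Sort by profit descending; place each in the latest free slot ≤ its deadline.
By profit: C(d1,57), A(d2,53), B(d2,44), G(d1,28), D(d1,27), E(d1,20), F(d1,19)
C→slot 1; A→slot 2; B skipped; G skipped; D skipped; E skipped; F skipped.
Profit = 57 + 53 = 110

110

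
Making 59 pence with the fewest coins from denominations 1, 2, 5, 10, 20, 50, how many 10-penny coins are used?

0

Use the largest denomination that fits, subtract, and repeat.
59 = 1×50 + 1×5 + 2×2
Count of 10: 0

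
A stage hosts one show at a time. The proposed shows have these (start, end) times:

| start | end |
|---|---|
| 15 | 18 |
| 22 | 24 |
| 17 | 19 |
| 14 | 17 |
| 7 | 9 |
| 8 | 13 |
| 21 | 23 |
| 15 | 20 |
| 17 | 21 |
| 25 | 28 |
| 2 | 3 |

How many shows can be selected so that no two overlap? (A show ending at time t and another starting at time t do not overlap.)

6

Sorted by end: (2,3)  (7,9)  (8,13)  (14,17)  (15,18)  (17,19)  (15,20)  (17,21)  (21,23)  (22,24)  (25,28)
take (2,3); take (7,9); take (14,17); take (17,19); take (21,23); skip (22,24); take (25,28).
Selected 6 shows.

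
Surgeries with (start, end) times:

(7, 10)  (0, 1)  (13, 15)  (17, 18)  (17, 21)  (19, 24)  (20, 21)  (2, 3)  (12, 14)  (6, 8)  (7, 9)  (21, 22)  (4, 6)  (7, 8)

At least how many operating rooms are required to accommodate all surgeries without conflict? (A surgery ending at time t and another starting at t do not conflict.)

4

Count concurrent intervals with a sweep; the peak is the room count.
starts: [0, 2, 4, 6, 7, 7, 7, 12, 13, 17, 17, 19, 20, 21]
ends:   [1, 3, 6, 8, 8, 9, 10, 14, 15, 18, 21, 21, 22, 24]
s0→1 e1→0 s2→1 e3→0 s4→1 e6→0 s6→1 s7→2 s7→3 s7→4  — peak 4.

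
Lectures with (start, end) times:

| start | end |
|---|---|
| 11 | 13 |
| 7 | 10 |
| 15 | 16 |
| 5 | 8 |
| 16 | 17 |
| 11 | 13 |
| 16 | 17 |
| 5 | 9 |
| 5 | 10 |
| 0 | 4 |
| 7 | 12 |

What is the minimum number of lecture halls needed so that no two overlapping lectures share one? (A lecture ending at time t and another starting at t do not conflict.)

The answer is the maximum number of intervals overlapping at any instant.
starts: [0, 5, 5, 5, 7, 7, 11, 11, 15, 16, 16]
ends:   [4, 8, 9, 10, 10, 12, 13, 13, 16, 17, 17]
s0→1 e4→0 s5→1 s5→2 s5→3 s7→4 s7→5  — peak 5.

5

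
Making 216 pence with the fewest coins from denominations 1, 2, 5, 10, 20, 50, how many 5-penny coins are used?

1

216 = 4×50 + 1×10 + 1×5 + 1×1
Count of 5: 1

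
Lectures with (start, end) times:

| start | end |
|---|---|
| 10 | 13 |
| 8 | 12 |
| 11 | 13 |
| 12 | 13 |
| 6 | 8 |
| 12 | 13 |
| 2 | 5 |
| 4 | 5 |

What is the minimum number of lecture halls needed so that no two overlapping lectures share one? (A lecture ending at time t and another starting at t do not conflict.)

4

Events (time:±→running): 2:+→1 4:+→2 5:-→1 5:-→0 6:+→1 8:-→0 8:+→1 10:+→2 11:+→3 12:-→2 12:+→3 12:+→4 … peak 4.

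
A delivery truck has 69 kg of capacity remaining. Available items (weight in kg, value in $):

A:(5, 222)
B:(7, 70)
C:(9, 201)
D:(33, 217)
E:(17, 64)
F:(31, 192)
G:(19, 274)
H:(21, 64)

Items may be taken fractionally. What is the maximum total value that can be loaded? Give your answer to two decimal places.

Greedy by value/weight ratio, highest first.
Ratios (sorted): A 44.40, C 22.33, G 14.42, B 10.00, D 6.58, F 6.19, E 3.76, H 3.05
take A (5 @ 222); take C (9 @ 201); take G (19 @ 274); take B (7 @ 70); take 29/33 of D → 190.70. Capacity used 69/69.
Total value = 957.70

957.70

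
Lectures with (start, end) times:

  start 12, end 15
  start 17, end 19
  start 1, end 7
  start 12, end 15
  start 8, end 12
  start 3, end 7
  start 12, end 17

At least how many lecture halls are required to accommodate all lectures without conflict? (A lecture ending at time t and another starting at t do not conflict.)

starts: [1, 3, 8, 12, 12, 12, 17]
ends:   [7, 7, 12, 15, 15, 17, 19]
s1→1 s3→2 e7→1 e7→0 s8→1 e12→0 s12→1 s12→2 s12→3  — peak 3.

3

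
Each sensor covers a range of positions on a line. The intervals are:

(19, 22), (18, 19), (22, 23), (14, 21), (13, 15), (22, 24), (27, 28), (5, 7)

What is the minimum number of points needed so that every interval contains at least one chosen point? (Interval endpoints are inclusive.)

5

Sort by right endpoint; whenever an interval is uncovered, place a point at its right end.
By right end: [5,7]  [13,15]  [18,19]  [14,21]  [19,22]  [22,23]  [22,24]  [27,28]
[5,7] uncovered → point at 7; [13,15] uncovered → point at 15; [18,19] uncovered → point at 19; [22,23] uncovered → point at 23; [27,28] uncovered → point at 28.
Points: 7, 15, 19, 23, 28 (5 total).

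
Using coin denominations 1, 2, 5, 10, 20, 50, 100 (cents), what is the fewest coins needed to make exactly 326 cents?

6

Greedy: take as many of the largest coin as possible, then repeat with the remainder.
326 = 3×100 + 1×20 + 1×5 + 1×1
Total coins = 3 + 1 + 1 + 1 = 6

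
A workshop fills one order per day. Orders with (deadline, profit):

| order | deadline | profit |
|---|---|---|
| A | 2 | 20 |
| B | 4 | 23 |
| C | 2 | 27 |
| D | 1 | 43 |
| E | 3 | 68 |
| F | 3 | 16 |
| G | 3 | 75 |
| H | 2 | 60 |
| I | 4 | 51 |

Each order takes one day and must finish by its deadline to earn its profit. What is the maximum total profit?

254

Profit order: G=75 E=68 H=60 I=51 D=43 C=27 B=23 A=20 F=16
Assign: G→slot 3, E→slot 2, H→slot 1, I→slot 4, D skipped, C skipped, B skipped, A skipped, F skipped.
Slots: [1:H] [2:E] [3:G] [4:I]
Profit = 60 + 68 + 75 + 51 = 254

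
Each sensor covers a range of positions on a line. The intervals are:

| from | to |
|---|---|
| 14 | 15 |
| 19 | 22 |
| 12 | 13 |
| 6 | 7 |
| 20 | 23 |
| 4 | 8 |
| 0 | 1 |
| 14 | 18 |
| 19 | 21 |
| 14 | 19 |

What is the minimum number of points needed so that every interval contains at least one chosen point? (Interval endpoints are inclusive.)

5

Process intervals by earliest right end; each time one isn't hit yet, stab at its right endpoint.
Sorted: [0,1] [6,7] [4,8] [12,13] [14,15] [14,18] [14,19] [19,21] [19,22] [20,23]
{[0,1]} hit by 1; {[6,7],[4,8]} hit by 7; {[12,13]} hit by 13; {[14,15],[14,18],[14,19]} hit by 15; {[19,21],[19,22],[20,23]} hit by 21.
Points: 1, 7, 13, 15, 21 (5 total).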